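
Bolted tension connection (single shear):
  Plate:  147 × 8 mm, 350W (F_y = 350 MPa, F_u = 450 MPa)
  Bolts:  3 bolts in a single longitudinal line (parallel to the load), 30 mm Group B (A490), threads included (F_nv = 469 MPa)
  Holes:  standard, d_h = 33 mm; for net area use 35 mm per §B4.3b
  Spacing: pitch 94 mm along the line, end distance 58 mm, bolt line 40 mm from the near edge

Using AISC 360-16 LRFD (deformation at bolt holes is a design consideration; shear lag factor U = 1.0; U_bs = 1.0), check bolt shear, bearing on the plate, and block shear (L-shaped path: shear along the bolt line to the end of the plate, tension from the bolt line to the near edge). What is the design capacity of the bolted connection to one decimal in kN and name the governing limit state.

317.5 kN (block shear governs)

Bolt shear: A_b = π(30)²/4 = 706.86 mm². φR_n = 0.75 × 469 × 706.86 × 3 × 1 = 745.9 kN.
Bearing (8 mm plate, F_u = 450 MPa): end bolts L_c = 58 − 33/2 = 41.5, R_n = min(1.2×41.5×8×450, 2.4×30×8×450) = 179.28 kN/bolt; interior L_c = 94 − 33 = 61, R_n = 259.2 kN/bolt. φR_n = 0.75 × (1×179.28 + 2×259.2) = 523.3 kN.
Block shear: shear path 1×[58+2×94] = 1×246 mm, A_gv = 1968, A_nv = 1×(246 − 2.5×35)×8 = 1268 mm²; tension to near edge: (40 − 0.5×35)×8 = 180 mm². R_n = min(0.6×450×1268, 0.6×350×1968) + 1.0×450×180 = min(342.36, 413.28) + 81 = 423.36 kN. φR_n = 0.75 × 423.36 = 317.5 kN.
Governing: min(745.9, 523.3, 317.5) = 317.5 kN → block shear.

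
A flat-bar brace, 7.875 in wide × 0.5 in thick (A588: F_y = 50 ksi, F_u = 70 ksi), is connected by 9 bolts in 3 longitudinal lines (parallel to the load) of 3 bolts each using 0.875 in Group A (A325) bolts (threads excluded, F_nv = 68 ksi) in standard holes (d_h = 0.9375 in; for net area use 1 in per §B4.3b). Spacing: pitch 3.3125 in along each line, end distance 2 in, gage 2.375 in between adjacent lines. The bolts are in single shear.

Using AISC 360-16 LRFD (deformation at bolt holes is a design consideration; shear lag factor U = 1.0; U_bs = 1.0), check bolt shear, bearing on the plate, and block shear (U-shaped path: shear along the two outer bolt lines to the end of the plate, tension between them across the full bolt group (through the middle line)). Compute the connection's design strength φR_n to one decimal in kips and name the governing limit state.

Bolt shear: A_b = π(0.875)²/4 = 0.60132 in². φR_n = 0.75 × 68 × 0.60132 × 9 × 1 = 276.0 kips.
Bearing (0.5 in plate, F_u = 70 ksi): end bolts L_c = 2 − 0.9375/2 = 1.53125, R_n = min(1.2×1.53125×0.5×70, 2.4×0.875×0.5×70) = 64.313 kips/bolt; interior L_c = 3.3125 − 0.9375 = 2.375, R_n = 73.5 kips/bolt. φR_n = 0.75 × (3×64.313 + 6×73.5) = 475.5 kips.
Block shear: shear path 2×[2+2×3.3125] = 2×8.625 in, A_gv = 8.625, A_nv = 2×(8.625 − 2.5×1)×0.5 = 6.125 in²; tension across gage: (4.75 − 2×1)×0.5 = 1.375 in². R_n = min(0.6×70×6.125, 0.6×50×8.625) + 1.0×70×1.375 = min(257.25, 258.75) + 96.25 = 353.5 kips. φR_n = 0.75 × 353.5 = 265.1 kips.
Governing: min(276.0, 475.5, 265.1) = 265.1 kips → block shear.

265.1 kips (block shear governs)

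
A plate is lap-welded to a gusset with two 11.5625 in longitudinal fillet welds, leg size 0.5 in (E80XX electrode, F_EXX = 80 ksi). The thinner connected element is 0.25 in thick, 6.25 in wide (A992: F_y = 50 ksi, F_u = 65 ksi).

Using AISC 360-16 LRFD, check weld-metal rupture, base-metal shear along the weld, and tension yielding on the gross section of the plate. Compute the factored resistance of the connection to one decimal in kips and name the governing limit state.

Weld metal: throat = 0.707×0.5 = 0.3535 in, L = 2×11.5625 = 23.125 in. φR_n = 0.75 × 0.6 × 80 × 0.3535 × 23.125 = 294.3 kips.
Base metal shear (0.25 in plate): yield φR_n = 1.0×0.6×50×0.25×23.125 = 173.4 kips; rupture φR_n = 0.75×0.6×65×0.25×23.125 = 169.1 kips; take 169.1 kips (rupture).
Tension yield (gross): A_g = 6.25×0.25 = 1.5625 in². φR_n = 0.90 × 50 × 1.5625 = 70.3 kips.
Governing: min(294.3, 169.1, 70.3) = 70.3 kips → gross-section yield.

70.3 kips (gross-section yield governs)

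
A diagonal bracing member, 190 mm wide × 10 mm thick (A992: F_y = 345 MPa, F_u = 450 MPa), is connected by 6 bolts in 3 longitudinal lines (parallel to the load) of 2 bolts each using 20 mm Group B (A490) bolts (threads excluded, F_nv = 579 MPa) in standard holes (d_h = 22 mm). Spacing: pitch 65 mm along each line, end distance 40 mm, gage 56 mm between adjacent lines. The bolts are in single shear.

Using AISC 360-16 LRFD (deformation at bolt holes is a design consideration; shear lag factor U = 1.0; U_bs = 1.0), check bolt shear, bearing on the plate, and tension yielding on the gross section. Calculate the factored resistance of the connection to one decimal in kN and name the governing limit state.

590.0 kN (gross-section yield governs)

Bolt shear: A_b = π(20)²/4 = 314.16 mm². φR_n = 0.75 × 579 × 314.16 × 6 × 1 = 818.5 kN.
Bearing (10 mm plate, F_u = 450 MPa): end bolts L_c = 40 − 22/2 = 29, R_n = min(1.2×29×10×450, 2.4×20×10×450) = 156.6 kN/bolt; interior L_c = 65 − 22 = 43, R_n = 216 kN/bolt. φR_n = 0.75 × (3×156.6 + 3×216) = 838.4 kN.
Tension yield (gross): A_g = 190×10 = 1900 mm². φR_n = 0.90 × 345 × 1900 = 590.0 kN.
Governing: min(818.5, 838.4, 590.0) = 590.0 kN → gross-section yield.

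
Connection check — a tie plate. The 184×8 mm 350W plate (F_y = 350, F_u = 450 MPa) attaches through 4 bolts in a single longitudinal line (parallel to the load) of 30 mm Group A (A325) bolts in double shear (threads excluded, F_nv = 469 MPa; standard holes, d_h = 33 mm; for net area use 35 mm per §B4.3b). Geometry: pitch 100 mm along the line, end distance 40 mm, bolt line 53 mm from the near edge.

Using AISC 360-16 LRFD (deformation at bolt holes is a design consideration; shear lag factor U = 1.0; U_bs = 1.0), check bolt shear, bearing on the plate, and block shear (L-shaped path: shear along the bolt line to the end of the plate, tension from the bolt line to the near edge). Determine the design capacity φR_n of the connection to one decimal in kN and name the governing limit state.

448.2 kN (block shear governs)

Bolt shear: A_b = π(30)²/4 = 706.86 mm². φR_n = 0.75 × 469 × 706.86 × 4 × 2 = 1989.1 kN.
Bearing (8 mm plate, F_u = 450 MPa): end bolts L_c = 40 − 33/2 = 23.5, R_n = min(1.2×23.5×8×450, 2.4×30×8×450) = 101.52 kN/bolt; interior L_c = 100 − 33 = 67, R_n = 259.2 kN/bolt. φR_n = 0.75 × (1×101.52 + 3×259.2) = 659.3 kN.
Block shear: shear path 1×[40+3×100] = 1×340 mm, A_gv = 2720, A_nv = 1×(340 − 3.5×35)×8 = 1740 mm²; tension to near edge: (53 − 0.5×35)×8 = 284 mm². R_n = min(0.6×450×1740, 0.6×350×2720) + 1.0×450×284 = min(469.8, 571.2) + 127.8 = 597.6 kN. φR_n = 0.75 × 597.6 = 448.2 kN.
Governing: min(1989.1, 659.3, 448.2) = 448.2 kN → block shear.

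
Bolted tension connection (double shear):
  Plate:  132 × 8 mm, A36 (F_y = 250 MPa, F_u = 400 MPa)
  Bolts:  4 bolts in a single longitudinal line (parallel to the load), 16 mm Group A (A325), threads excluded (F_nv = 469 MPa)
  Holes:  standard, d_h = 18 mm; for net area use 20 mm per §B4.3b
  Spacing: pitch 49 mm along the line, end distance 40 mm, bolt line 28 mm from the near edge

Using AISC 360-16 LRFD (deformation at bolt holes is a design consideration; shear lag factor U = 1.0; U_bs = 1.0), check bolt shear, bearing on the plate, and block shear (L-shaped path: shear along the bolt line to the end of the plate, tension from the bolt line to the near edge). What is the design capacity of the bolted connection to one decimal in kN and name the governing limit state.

211.5 kN (block shear governs)

Bolt shear: A_b = π(16)²/4 = 201.06 mm². φR_n = 0.75 × 469 × 201.06 × 4 × 2 = 565.8 kN.
Bearing (8 mm plate, F_u = 400 MPa): end bolts L_c = 40 − 18/2 = 31, R_n = min(1.2×31×8×400, 2.4×16×8×400) = 119.04 kN/bolt; interior L_c = 49 − 18 = 31, R_n = 119.04 kN/bolt. φR_n = 0.75 × (1×119.04 + 3×119.04) = 357.1 kN.
Block shear: shear path 1×[40+3×49] = 1×187 mm, A_gv = 1496, A_nv = 1×(187 − 3.5×20)×8 = 936 mm²; tension to near edge: (28 − 0.5×20)×8 = 144 mm². R_n = min(0.6×400×936, 0.6×250×1496) + 1.0×400×144 = min(224.64, 224.4) + 57.6 = 282 kN. φR_n = 0.75 × 282 = 211.5 kN.
Governing: min(565.8, 357.1, 211.5) = 211.5 kN → block shear.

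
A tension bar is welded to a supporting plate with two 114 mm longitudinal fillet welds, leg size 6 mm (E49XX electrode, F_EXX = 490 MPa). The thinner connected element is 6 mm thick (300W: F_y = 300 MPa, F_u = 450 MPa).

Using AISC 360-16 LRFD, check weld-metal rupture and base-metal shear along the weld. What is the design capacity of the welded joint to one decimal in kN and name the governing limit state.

213.3 kN (weld metal governs)

Weld metal: throat = 0.707×6 = 4.242 mm, L = 2×114 = 228 mm. φR_n = 0.75 × 0.6 × 490 × 4.242 × 228 = 213.3 kN.
Base metal shear (6 mm plate): yield φR_n = 1.0×0.6×300×6×228 = 246.2 kN; rupture φR_n = 0.75×0.6×450×6×228 = 277.0 kN; take 246.2 kN (yield).
Governing: min(213.3, 246.2) = 213.3 kN → weld metal.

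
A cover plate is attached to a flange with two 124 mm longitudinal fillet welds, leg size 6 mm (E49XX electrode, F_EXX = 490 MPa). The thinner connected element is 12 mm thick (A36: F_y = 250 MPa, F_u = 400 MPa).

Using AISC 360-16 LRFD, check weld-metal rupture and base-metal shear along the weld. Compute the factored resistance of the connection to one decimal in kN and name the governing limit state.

232.0 kN (weld metal governs)

Weld metal: throat = 0.707×6 = 4.242 mm, L = 2×124 = 248 mm. φR_n = 0.75 × 0.6 × 490 × 4.242 × 248 = 232.0 kN.
Base metal shear (12 mm plate): yield φR_n = 1.0×0.6×250×12×248 = 446.4 kN; rupture φR_n = 0.75×0.6×400×12×248 = 535.7 kN; take 446.4 kN (yield).
Governing: min(232.0, 446.4) = 232.0 kN → weld metal.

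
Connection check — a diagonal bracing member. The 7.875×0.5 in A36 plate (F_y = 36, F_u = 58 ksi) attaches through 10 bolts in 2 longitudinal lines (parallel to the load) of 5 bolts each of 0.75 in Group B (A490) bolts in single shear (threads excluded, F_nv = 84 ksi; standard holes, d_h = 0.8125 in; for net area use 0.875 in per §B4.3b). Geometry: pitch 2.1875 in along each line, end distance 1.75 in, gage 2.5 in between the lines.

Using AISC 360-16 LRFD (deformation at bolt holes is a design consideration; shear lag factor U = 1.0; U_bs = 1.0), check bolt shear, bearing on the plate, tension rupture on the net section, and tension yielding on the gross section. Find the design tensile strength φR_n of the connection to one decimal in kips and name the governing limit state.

127.6 kips (gross-section yield governs)

Bolt shear: A_b = π(0.75)²/4 = 0.44179 in². φR_n = 0.75 × 84 × 0.44179 × 10 × 1 = 278.3 kips.
Bearing (0.5 in plate, F_u = 58 ksi): end bolts L_c = 1.75 − 0.8125/2 = 1.34375, R_n = min(1.2×1.34375×0.5×58, 2.4×0.75×0.5×58) = 46.763 kips/bolt; interior L_c = 2.1875 − 0.8125 = 1.375, R_n = 47.85 kips/bolt. φR_n = 0.75 × (2×46.763 + 8×47.85) = 357.2 kips.
Tension rupture (net): A_n = (7.875 − 2×0.875)×0.5 = 3.0625 in² (U = 1.0, A_e = A_n). φR_n = 0.75 × 58 × 3.0625 = 133.2 kips.
Tension yield (gross): A_g = 7.875×0.5 = 3.9375 in². φR_n = 0.90 × 36 × 3.9375 = 127.6 kips.
Governing: min(278.3, 357.2, 133.2, 127.6) = 127.6 kips → gross-section yield.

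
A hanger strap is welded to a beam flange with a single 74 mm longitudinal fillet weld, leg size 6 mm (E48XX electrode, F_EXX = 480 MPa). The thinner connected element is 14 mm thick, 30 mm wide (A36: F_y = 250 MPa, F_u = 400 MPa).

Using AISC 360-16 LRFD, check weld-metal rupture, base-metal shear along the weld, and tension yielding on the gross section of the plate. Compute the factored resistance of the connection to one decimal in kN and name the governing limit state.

Weld metal: throat = 0.707×6 = 4.242 mm, L = 74 mm. φR_n = 0.75 × 0.6 × 480 × 4.242 × 74 = 67.8 kN.
Base metal shear (14 mm plate): yield φR_n = 1.0×0.6×250×14×74 = 155.4 kN; rupture φR_n = 0.75×0.6×400×14×74 = 186.5 kN; take 155.4 kN (yield).
Tension yield (gross): A_g = 30×14 = 420 mm². φR_n = 0.90 × 250 × 420 = 94.5 kN.
Governing: min(67.8, 155.4, 94.5) = 67.8 kN → weld metal.

67.8 kN (weld metal governs)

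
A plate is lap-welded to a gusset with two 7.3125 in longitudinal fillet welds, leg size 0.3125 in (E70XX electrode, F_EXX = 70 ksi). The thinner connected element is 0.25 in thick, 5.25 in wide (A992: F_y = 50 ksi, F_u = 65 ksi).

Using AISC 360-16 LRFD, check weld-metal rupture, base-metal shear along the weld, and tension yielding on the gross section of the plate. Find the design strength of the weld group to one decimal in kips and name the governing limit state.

59.1 kips (gross-section yield governs)

Weld metal: throat = 0.707×0.3125 = 0.22094 in, L = 2×7.3125 = 14.625 in. φR_n = 0.75 × 0.6 × 70 × 0.22094 × 14.625 = 101.8 kips.
Base metal shear (0.25 in plate): yield φR_n = 1.0×0.6×50×0.25×14.625 = 109.7 kips; rupture φR_n = 0.75×0.6×65×0.25×14.625 = 106.9 kips; take 106.9 kips (rupture).
Tension yield (gross): A_g = 5.25×0.25 = 1.3125 in². φR_n = 0.90 × 50 × 1.3125 = 59.1 kips.
Governing: min(101.8, 106.9, 59.1) = 59.1 kips → gross-section yield.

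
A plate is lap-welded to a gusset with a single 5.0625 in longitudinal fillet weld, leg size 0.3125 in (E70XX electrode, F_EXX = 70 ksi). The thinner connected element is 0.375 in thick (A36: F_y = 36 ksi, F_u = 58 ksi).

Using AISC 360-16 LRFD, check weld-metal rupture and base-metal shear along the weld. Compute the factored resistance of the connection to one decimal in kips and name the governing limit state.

Weld metal: throat = 0.707×0.3125 = 0.22094 in, L = 5.0625 in. φR_n = 0.75 × 0.6 × 70 × 0.22094 × 5.0625 = 35.2 kips.
Base metal shear (0.375 in plate): yield φR_n = 1.0×0.6×36×0.375×5.0625 = 41.0 kips; rupture φR_n = 0.75×0.6×58×0.375×5.0625 = 49.5 kips; take 41.0 kips (yield).
Governing: min(35.2, 41.0) = 35.2 kips → weld metal.

35.2 kips (weld metal governs)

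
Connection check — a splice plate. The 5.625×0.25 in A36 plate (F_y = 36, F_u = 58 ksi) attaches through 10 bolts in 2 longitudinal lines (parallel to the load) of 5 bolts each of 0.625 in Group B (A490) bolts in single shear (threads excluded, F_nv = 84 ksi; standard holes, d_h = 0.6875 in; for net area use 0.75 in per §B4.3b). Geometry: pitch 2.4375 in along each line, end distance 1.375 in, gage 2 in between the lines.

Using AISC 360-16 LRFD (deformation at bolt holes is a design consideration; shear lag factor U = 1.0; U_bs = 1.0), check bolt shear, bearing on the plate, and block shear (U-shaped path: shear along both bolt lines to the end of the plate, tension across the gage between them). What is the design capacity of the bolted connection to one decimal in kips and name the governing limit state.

103.7 kips (block shear governs)

Bolt shear: A_b = π(0.625)²/4 = 0.3068 in². φR_n = 0.75 × 84 × 0.3068 × 10 × 1 = 193.3 kips.
Bearing (0.25 in plate, F_u = 58 ksi): end bolts L_c = 1.375 − 0.6875/2 = 1.03125, R_n = min(1.2×1.03125×0.25×58, 2.4×0.625×0.25×58) = 17.944 kips/bolt; interior L_c = 2.4375 − 0.6875 = 1.75, R_n = 21.75 kips/bolt. φR_n = 0.75 × (2×17.944 + 8×21.75) = 157.4 kips.
Block shear: shear path 2×[1.375+4×2.4375] = 2×11.125 in, A_gv = 5.5625, A_nv = 2×(11.125 − 4.5×0.75)×0.25 = 3.875 in²; tension across gage: (2 − 1×0.75)×0.25 = 0.3125 in². R_n = min(0.6×58×3.875, 0.6×36×5.5625) + 1.0×58×0.3125 = min(134.85, 120.15) + 18.125 = 138.28 kips. φR_n = 0.75 × 138.28 = 103.7 kips.
Governing: min(193.3, 157.4, 103.7) = 103.7 kips → block shear.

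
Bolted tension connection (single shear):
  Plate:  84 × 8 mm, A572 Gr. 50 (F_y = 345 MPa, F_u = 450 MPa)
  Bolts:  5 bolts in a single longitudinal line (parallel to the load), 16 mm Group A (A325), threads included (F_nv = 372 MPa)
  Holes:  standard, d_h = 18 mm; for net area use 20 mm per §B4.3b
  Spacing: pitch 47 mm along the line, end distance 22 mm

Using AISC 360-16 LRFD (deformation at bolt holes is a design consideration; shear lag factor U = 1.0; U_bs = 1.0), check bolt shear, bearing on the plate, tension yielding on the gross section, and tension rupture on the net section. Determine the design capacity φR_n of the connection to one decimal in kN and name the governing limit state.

Bolt shear: A_b = π(16)²/4 = 201.06 mm². φR_n = 0.75 × 372 × 201.06 × 5 × 1 = 280.5 kN.
Bearing (8 mm plate, F_u = 450 MPa): end bolts L_c = 22 − 18/2 = 13, R_n = min(1.2×13×8×450, 2.4×16×8×450) = 56.16 kN/bolt; interior L_c = 47 − 18 = 29, R_n = 125.28 kN/bolt. φR_n = 0.75 × (1×56.16 + 4×125.28) = 418.0 kN.
Tension yield (gross): A_g = 84×8 = 672 mm². φR_n = 0.90 × 345 × 672 = 208.7 kN.
Tension rupture (net): A_n = (84 − 1×20)×8 = 512 mm² (U = 1.0, A_e = A_n). φR_n = 0.75 × 450 × 512 = 172.8 kN.
Governing: min(280.5, 418.0, 208.7, 172.8) = 172.8 kN → net-section rupture.

172.8 kN (net-section rupture governs)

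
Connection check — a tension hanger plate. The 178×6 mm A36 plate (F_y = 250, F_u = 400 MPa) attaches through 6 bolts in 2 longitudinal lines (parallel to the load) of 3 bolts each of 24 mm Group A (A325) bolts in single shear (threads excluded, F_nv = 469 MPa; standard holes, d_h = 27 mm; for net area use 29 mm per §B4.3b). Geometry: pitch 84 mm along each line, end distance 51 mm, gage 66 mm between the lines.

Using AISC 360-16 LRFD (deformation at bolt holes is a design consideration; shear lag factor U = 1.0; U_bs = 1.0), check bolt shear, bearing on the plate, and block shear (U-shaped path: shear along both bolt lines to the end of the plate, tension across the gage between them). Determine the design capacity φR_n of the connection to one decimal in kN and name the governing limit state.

362.3 kN (block shear governs)

Bolt shear: A_b = π(24)²/4 = 452.39 mm². φR_n = 0.75 × 469 × 452.39 × 6 × 1 = 954.8 kN.
Bearing (6 mm plate, F_u = 400 MPa): end bolts L_c = 51 − 27/2 = 37.5, R_n = min(1.2×37.5×6×400, 2.4×24×6×400) = 108 kN/bolt; interior L_c = 84 − 27 = 57, R_n = 138.24 kN/bolt. φR_n = 0.75 × (2×108 + 4×138.24) = 576.7 kN.
Block shear: shear path 2×[51+2×84] = 2×219 mm, A_gv = 2628, A_nv = 2×(219 − 2.5×29)×6 = 1758 mm²; tension across gage: (66 − 1×29)×6 = 222 mm². R_n = min(0.6×400×1758, 0.6×250×2628) + 1.0×400×222 = min(421.92, 394.2) + 88.8 = 483 kN. φR_n = 0.75 × 483 = 362.3 kN.
Governing: min(954.8, 576.7, 362.3) = 362.3 kN → block shear.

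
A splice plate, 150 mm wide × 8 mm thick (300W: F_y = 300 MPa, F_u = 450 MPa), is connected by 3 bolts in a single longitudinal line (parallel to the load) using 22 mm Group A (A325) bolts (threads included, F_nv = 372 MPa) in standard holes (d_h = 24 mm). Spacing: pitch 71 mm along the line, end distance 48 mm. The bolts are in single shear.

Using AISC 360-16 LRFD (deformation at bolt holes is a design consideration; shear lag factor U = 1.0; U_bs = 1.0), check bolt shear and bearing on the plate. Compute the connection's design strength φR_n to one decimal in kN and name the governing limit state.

Bolt shear: A_b = π(22)²/4 = 380.13 mm². φR_n = 0.75 × 372 × 380.13 × 3 × 1 = 318.2 kN.
Bearing (8 mm plate, F_u = 450 MPa): end bolts L_c = 48 − 24/2 = 36, R_n = min(1.2×36×8×450, 2.4×22×8×450) = 155.52 kN/bolt; interior L_c = 71 − 24 = 47, R_n = 190.08 kN/bolt. φR_n = 0.75 × (1×155.52 + 2×190.08) = 401.8 kN.
Governing: min(318.2, 401.8) = 318.2 kN → bolt shear.

318.2 kN (bolt shear governs)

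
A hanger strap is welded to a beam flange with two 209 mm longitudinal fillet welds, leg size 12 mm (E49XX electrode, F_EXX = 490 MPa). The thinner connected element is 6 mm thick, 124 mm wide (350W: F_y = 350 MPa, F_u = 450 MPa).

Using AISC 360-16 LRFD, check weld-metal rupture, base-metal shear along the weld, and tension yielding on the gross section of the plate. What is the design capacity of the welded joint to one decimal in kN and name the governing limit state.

234.4 kN (gross-section yield governs)

Weld metal: throat = 0.707×12 = 8.484 mm, L = 2×209 = 418 mm. φR_n = 0.75 × 0.6 × 490 × 8.484 × 418 = 782.0 kN.
Base metal shear (6 mm plate): yield φR_n = 1.0×0.6×350×6×418 = 526.7 kN; rupture φR_n = 0.75×0.6×450×6×418 = 507.9 kN; take 507.9 kN (rupture).
Tension yield (gross): A_g = 124×6 = 744 mm². φR_n = 0.90 × 350 × 744 = 234.4 kN.
Governing: min(782.0, 507.9, 234.4) = 234.4 kN → gross-section yield.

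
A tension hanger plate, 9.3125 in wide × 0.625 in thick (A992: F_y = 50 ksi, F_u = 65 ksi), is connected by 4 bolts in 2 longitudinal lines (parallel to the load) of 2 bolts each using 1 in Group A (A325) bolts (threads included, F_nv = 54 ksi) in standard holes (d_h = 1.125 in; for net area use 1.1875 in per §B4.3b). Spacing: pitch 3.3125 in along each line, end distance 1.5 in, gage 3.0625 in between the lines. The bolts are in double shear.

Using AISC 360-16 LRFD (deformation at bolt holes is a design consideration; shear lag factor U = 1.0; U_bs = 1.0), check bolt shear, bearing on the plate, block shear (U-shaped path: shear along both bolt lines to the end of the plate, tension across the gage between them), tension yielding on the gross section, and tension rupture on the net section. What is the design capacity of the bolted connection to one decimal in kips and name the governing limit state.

Bolt shear: A_b = π(1)²/4 = 0.7854 in². φR_n = 0.75 × 54 × 0.7854 × 4 × 2 = 254.5 kips.
Bearing (0.625 in plate, F_u = 65 ksi): end bolts L_c = 1.5 − 1.125/2 = 0.9375, R_n = min(1.2×0.9375×0.625×65, 2.4×1×0.625×65) = 45.703 kips/bolt; interior L_c = 3.3125 − 1.125 = 2.1875, R_n = 97.5 kips/bolt. φR_n = 0.75 × (2×45.703 + 2×97.5) = 214.8 kips.
Block shear: shear path 2×[1.5+1×3.3125] = 2×4.8125 in, A_gv = 6.0156, A_nv = 2×(4.8125 − 1.5×1.1875)×0.625 = 3.7891 in²; tension across gage: (3.0625 − 1×1.1875)×0.625 = 1.1719 in². R_n = min(0.6×65×3.7891, 0.6×50×6.0156) + 1.0×65×1.1719 = min(147.77, 180.47) + 76.174 = 223.94 kips. φR_n = 0.75 × 223.94 = 168.0 kips.
Tension yield (gross): A_g = 9.3125×0.625 = 5.8203 in². φR_n = 0.90 × 50 × 5.8203 = 261.9 kips.
Tension rupture (net): A_n = (9.3125 − 2×1.1875)×0.625 = 4.3359 in² (U = 1.0, A_e = A_n). φR_n = 0.75 × 65 × 4.3359 = 211.4 kips.
Governing: min(254.5, 214.8, 168.0, 261.9, 211.4) = 168.0 kips → block shear.

168.0 kips (block shear governs)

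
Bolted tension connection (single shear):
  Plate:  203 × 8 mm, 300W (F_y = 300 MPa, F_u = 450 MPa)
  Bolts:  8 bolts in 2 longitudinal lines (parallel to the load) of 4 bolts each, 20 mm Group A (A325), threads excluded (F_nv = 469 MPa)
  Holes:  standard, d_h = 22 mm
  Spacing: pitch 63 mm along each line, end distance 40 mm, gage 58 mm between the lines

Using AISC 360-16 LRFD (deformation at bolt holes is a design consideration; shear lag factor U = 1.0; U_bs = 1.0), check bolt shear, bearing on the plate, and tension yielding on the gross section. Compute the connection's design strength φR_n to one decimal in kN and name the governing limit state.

Bolt shear: A_b = π(20)²/4 = 314.16 mm². φR_n = 0.75 × 469 × 314.16 × 8 × 1 = 884.0 kN.
Bearing (8 mm plate, F_u = 450 MPa): end bolts L_c = 40 − 22/2 = 29, R_n = min(1.2×29×8×450, 2.4×20×8×450) = 125.28 kN/bolt; interior L_c = 63 − 22 = 41, R_n = 172.8 kN/bolt. φR_n = 0.75 × (2×125.28 + 6×172.8) = 965.5 kN.
Tension yield (gross): A_g = 203×8 = 1624 mm². φR_n = 0.90 × 300 × 1624 = 438.5 kN.
Governing: min(884.0, 965.5, 438.5) = 438.5 kN → gross-section yield.

438.5 kN (gross-section yield governs)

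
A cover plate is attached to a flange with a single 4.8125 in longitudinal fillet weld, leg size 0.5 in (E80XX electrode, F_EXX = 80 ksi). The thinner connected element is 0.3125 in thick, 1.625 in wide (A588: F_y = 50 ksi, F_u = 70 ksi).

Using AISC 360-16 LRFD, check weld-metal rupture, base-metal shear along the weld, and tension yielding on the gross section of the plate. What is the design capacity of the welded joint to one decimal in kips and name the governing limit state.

Weld metal: throat = 0.707×0.5 = 0.3535 in, L = 4.8125 in. φR_n = 0.75 × 0.6 × 80 × 0.3535 × 4.8125 = 61.2 kips.
Base metal shear (0.3125 in plate): yield φR_n = 1.0×0.6×50×0.3125×4.8125 = 45.1 kips; rupture φR_n = 0.75×0.6×70×0.3125×4.8125 = 47.4 kips; take 45.1 kips (yield).
Tension yield (gross): A_g = 1.625×0.3125 = 0.50781 in². φR_n = 0.90 × 50 × 0.50781 = 22.9 kips.
Governing: min(61.2, 45.1, 22.9) = 22.9 kips → gross-section yield.

22.9 kips (gross-section yield governs)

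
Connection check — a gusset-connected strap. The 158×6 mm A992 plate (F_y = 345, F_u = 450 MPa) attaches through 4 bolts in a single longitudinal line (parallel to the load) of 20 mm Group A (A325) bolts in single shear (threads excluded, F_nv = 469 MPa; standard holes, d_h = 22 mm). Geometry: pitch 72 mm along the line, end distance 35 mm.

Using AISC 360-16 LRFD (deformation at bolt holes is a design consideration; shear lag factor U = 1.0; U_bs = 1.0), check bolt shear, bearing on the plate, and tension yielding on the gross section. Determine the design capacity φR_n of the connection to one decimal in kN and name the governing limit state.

Bolt shear: A_b = π(20)²/4 = 314.16 mm². φR_n = 0.75 × 469 × 314.16 × 4 × 1 = 442.0 kN.
Bearing (6 mm plate, F_u = 450 MPa): end bolts L_c = 35 − 22/2 = 24, R_n = min(1.2×24×6×450, 2.4×20×6×450) = 77.76 kN/bolt; interior L_c = 72 − 22 = 50, R_n = 129.6 kN/bolt. φR_n = 0.75 × (1×77.76 + 3×129.6) = 349.9 kN.
Tension yield (gross): A_g = 158×6 = 948 mm². φR_n = 0.90 × 345 × 948 = 294.4 kN.
Governing: min(442.0, 349.9, 294.4) = 294.4 kN → gross-section yield.

294.4 kN (gross-section yield governs)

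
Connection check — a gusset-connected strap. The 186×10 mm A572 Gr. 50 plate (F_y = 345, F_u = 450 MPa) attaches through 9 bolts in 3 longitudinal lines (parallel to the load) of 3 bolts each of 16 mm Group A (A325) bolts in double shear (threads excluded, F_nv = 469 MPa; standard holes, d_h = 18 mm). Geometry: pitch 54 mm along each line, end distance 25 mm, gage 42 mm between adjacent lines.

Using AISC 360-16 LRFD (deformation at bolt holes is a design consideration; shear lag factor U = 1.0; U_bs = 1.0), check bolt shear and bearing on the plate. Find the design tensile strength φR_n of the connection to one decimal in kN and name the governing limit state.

972.0 kN (bearing governs)

Bolt shear: A_b = π(16)²/4 = 201.06 mm². φR_n = 0.75 × 469 × 201.06 × 9 × 2 = 1273.0 kN.
Bearing (10 mm plate, F_u = 450 MPa): end bolts L_c = 25 − 18/2 = 16, R_n = min(1.2×16×10×450, 2.4×16×10×450) = 86.4 kN/bolt; interior L_c = 54 − 18 = 36, R_n = 172.8 kN/bolt. φR_n = 0.75 × (3×86.4 + 6×172.8) = 972.0 kN.
Governing: min(1273.0, 972.0) = 972.0 kN → bearing.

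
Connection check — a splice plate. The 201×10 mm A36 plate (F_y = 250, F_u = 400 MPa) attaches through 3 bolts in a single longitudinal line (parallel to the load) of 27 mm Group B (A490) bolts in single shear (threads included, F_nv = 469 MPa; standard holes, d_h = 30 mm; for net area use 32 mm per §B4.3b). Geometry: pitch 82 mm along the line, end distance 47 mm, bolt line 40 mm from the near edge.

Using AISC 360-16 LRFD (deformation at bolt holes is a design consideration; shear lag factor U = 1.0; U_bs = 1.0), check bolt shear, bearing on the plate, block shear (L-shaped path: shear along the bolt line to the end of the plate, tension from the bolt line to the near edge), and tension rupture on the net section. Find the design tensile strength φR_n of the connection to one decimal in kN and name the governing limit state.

307.8 kN (block shear governs)

Bolt shear: A_b = π(27)²/4 = 572.56 mm². φR_n = 0.75 × 469 × 572.56 × 3 × 1 = 604.2 kN.
Bearing (10 mm plate, F_u = 400 MPa): end bolts L_c = 47 − 30/2 = 32, R_n = min(1.2×32×10×400, 2.4×27×10×400) = 153.6 kN/bolt; interior L_c = 82 − 30 = 52, R_n = 249.6 kN/bolt. φR_n = 0.75 × (1×153.6 + 2×249.6) = 489.6 kN.
Block shear: shear path 1×[47+2×82] = 1×211 mm, A_gv = 2110, A_nv = 1×(211 − 2.5×32)×10 = 1310 mm²; tension to near edge: (40 − 0.5×32)×10 = 240 mm². R_n = min(0.6×400×1310, 0.6×250×2110) + 1.0×400×240 = min(314.4, 316.5) + 96 = 410.4 kN. φR_n = 0.75 × 410.4 = 307.8 kN.
Tension rupture (net): A_n = (201 − 1×32)×10 = 1690 mm² (U = 1.0, A_e = A_n). φR_n = 0.75 × 400 × 1690 = 507.0 kN.
Governing: min(604.2, 489.6, 307.8, 507.0) = 307.8 kN → block shear.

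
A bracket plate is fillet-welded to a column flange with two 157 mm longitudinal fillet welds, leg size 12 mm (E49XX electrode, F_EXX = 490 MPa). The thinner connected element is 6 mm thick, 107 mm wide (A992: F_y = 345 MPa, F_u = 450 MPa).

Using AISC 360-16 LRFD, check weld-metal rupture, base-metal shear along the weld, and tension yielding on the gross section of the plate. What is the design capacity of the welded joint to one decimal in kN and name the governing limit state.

Weld metal: throat = 0.707×12 = 8.484 mm, L = 2×157 = 314 mm. φR_n = 0.75 × 0.6 × 490 × 8.484 × 314 = 587.4 kN.
Base metal shear (6 mm plate): yield φR_n = 1.0×0.6×345×6×314 = 390.0 kN; rupture φR_n = 0.75×0.6×450×6×314 = 381.5 kN; take 381.5 kN (rupture).
Tension yield (gross): A_g = 107×6 = 642 mm². φR_n = 0.90 × 345 × 642 = 199.3 kN.
Governing: min(587.4, 381.5, 199.3) = 199.3 kN → gross-section yield.

199.3 kN (gross-section yield governs)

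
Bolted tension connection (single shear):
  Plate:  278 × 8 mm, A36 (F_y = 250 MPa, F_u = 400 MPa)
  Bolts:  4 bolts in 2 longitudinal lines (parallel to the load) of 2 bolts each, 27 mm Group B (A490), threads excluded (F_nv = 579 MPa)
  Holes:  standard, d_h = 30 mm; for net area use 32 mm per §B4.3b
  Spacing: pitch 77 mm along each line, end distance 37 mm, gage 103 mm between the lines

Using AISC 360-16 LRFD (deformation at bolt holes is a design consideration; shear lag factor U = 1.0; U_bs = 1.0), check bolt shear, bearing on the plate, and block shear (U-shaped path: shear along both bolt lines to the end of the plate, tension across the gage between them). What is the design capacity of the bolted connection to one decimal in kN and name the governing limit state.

360.5 kN (block shear governs)

Bolt shear: A_b = π(27)²/4 = 572.56 mm². φR_n = 0.75 × 579 × 572.56 × 4 × 1 = 994.5 kN.
Bearing (8 mm plate, F_u = 400 MPa): end bolts L_c = 37 − 30/2 = 22, R_n = min(1.2×22×8×400, 2.4×27×8×400) = 84.48 kN/bolt; interior L_c = 77 − 30 = 47, R_n = 180.48 kN/bolt. φR_n = 0.75 × (2×84.48 + 2×180.48) = 397.4 kN.
Block shear: shear path 2×[37+1×77] = 2×114 mm, A_gv = 1824, A_nv = 2×(114 − 1.5×32)×8 = 1056 mm²; tension across gage: (103 − 1×32)×8 = 568 mm². R_n = min(0.6×400×1056, 0.6×250×1824) + 1.0×400×568 = min(253.44, 273.6) + 227.2 = 480.64 kN. φR_n = 0.75 × 480.64 = 360.5 kN.
Governing: min(994.5, 397.4, 360.5) = 360.5 kN → block shear.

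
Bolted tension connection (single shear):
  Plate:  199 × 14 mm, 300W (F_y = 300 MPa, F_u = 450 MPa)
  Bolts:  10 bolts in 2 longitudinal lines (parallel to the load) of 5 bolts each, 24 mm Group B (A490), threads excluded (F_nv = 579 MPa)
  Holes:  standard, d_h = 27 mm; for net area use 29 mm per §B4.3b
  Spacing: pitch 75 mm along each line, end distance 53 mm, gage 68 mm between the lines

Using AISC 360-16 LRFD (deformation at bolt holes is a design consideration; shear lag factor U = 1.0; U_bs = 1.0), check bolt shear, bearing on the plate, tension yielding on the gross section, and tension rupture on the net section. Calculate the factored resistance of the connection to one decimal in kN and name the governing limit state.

666.2 kN (net-section rupture governs)

Bolt shear: A_b = π(24)²/4 = 452.39 mm². φR_n = 0.75 × 579 × 452.39 × 10 × 1 = 1964.5 kN.
Bearing (14 mm plate, F_u = 450 MPa): end bolts L_c = 53 − 27/2 = 39.5, R_n = min(1.2×39.5×14×450, 2.4×24×14×450) = 298.62 kN/bolt; interior L_c = 75 − 27 = 48, R_n = 362.88 kN/bolt. φR_n = 0.75 × (2×298.62 + 8×362.88) = 2625.2 kN.
Tension yield (gross): A_g = 199×14 = 2786 mm². φR_n = 0.90 × 300 × 2786 = 752.2 kN.
Tension rupture (net): A_n = (199 − 2×29)×14 = 1974 mm² (U = 1.0, A_e = A_n). φR_n = 0.75 × 450 × 1974 = 666.2 kN.
Governing: min(1964.5, 2625.2, 752.2, 666.2) = 666.2 kN → net-section rupture.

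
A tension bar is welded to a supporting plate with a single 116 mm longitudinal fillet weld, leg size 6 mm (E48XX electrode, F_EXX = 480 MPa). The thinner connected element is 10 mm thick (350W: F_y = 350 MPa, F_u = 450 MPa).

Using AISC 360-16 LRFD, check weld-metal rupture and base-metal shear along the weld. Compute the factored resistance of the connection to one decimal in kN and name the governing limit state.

Weld metal: throat = 0.707×6 = 4.242 mm, L = 116 mm. φR_n = 0.75 × 0.6 × 480 × 4.242 × 116 = 106.3 kN.
Base metal shear (10 mm plate): yield φR_n = 1.0×0.6×350×10×116 = 243.6 kN; rupture φR_n = 0.75×0.6×450×10×116 = 234.9 kN; take 234.9 kN (rupture).
Governing: min(106.3, 234.9) = 106.3 kN → weld metal.

106.3 kN (weld metal governs)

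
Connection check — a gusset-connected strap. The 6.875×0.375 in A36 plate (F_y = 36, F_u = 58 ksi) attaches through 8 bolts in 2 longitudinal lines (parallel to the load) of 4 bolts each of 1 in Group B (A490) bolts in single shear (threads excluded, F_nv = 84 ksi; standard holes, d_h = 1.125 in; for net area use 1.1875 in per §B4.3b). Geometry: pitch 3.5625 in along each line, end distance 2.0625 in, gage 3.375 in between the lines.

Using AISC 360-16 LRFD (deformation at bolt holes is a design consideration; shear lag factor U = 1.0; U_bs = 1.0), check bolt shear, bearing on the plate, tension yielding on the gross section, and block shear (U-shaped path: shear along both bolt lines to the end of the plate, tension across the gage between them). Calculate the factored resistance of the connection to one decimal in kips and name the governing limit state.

Bolt shear: A_b = π(1)²/4 = 0.7854 in². φR_n = 0.75 × 84 × 0.7854 × 8 × 1 = 395.8 kips.
Bearing (0.375 in plate, F_u = 58 ksi): end bolts L_c = 2.0625 − 1.125/2 = 1.5, R_n = min(1.2×1.5×0.375×58, 2.4×1×0.375×58) = 39.15 kips/bolt; interior L_c = 3.5625 − 1.125 = 2.4375, R_n = 52.2 kips/bolt. φR_n = 0.75 × (2×39.15 + 6×52.2) = 293.6 kips.
Tension yield (gross): A_g = 6.875×0.375 = 2.5781 in². φR_n = 0.90 × 36 × 2.5781 = 83.5 kips.
Block shear: shear path 2×[2.0625+3×3.5625] = 2×12.75 in, A_gv = 9.5625, A_nv = 2×(12.75 − 3.5×1.1875)×0.375 = 6.4453 in²; tension across gage: (3.375 − 1×1.1875)×0.375 = 0.82031 in². R_n = min(0.6×58×6.4453, 0.6×36×9.5625) + 1.0×58×0.82031 = min(224.3, 206.55) + 47.578 = 254.13 kips. φR_n = 0.75 × 254.13 = 190.6 kips.
Governing: min(395.8, 293.6, 83.5, 190.6) = 83.5 kips → gross-section yield.

83.5 kips (gross-section yield governs)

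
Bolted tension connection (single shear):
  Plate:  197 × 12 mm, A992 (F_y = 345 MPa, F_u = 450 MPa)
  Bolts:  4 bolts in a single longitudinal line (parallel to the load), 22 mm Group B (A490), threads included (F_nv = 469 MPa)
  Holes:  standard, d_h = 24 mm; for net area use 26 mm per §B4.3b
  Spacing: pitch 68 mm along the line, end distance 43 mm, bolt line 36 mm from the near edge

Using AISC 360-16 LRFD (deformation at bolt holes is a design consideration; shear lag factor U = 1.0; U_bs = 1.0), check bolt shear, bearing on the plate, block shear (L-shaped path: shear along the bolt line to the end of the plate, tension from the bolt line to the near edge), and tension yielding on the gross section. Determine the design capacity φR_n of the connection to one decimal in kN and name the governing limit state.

Bolt shear: A_b = π(22)²/4 = 380.13 mm². φR_n = 0.75 × 469 × 380.13 × 4 × 1 = 534.8 kN.
Bearing (12 mm plate, F_u = 450 MPa): end bolts L_c = 43 − 24/2 = 31, R_n = min(1.2×31×12×450, 2.4×22×12×450) = 200.88 kN/bolt; interior L_c = 68 − 24 = 44, R_n = 285.12 kN/bolt. φR_n = 0.75 × (1×200.88 + 3×285.12) = 792.2 kN.
Block shear: shear path 1×[43+3×68] = 1×247 mm, A_gv = 2964, A_nv = 1×(247 − 3.5×26)×12 = 1872 mm²; tension to near edge: (36 − 0.5×26)×12 = 276 mm². R_n = min(0.6×450×1872, 0.6×345×2964) + 1.0×450×276 = min(505.44, 613.55) + 124.2 = 629.64 kN. φR_n = 0.75 × 629.64 = 472.2 kN.
Tension yield (gross): A_g = 197×12 = 2364 mm². φR_n = 0.90 × 345 × 2364 = 734.0 kN.
Governing: min(534.8, 792.2, 472.2, 734.0) = 472.2 kN → block shear.

472.2 kN (block shear governs)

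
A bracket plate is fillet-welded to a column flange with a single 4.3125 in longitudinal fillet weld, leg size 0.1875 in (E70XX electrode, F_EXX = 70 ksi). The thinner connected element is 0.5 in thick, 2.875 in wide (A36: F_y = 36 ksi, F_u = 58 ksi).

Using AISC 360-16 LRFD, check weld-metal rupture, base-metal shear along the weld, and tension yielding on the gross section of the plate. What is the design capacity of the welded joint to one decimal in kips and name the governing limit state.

Weld metal: throat = 0.707×0.1875 = 0.13256 in, L = 4.3125 in. φR_n = 0.75 × 0.6 × 70 × 0.13256 × 4.3125 = 18.0 kips.
Base metal shear (0.5 in plate): yield φR_n = 1.0×0.6×36×0.5×4.3125 = 46.6 kips; rupture φR_n = 0.75×0.6×58×0.5×4.3125 = 56.3 kips; take 46.6 kips (yield).
Tension yield (gross): A_g = 2.875×0.5 = 1.4375 in². φR_n = 0.90 × 36 × 1.4375 = 46.6 kips.
Governing: min(18.0, 46.6, 46.6) = 18.0 kips → weld metal.

18.0 kips (weld metal governs)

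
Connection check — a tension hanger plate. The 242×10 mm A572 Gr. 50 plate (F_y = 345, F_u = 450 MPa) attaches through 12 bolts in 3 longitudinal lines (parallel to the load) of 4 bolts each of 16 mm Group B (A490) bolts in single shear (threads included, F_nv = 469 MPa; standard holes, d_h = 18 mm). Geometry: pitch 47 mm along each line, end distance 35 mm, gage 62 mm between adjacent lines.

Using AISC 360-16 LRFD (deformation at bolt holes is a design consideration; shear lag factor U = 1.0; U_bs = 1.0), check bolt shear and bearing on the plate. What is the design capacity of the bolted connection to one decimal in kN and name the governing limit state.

848.7 kN (bolt shear governs)

Bolt shear: A_b = π(16)²/4 = 201.06 mm². φR_n = 0.75 × 469 × 201.06 × 12 × 1 = 848.7 kN.
Bearing (10 mm plate, F_u = 450 MPa): end bolts L_c = 35 − 18/2 = 26, R_n = min(1.2×26×10×450, 2.4×16×10×450) = 140.4 kN/bolt; interior L_c = 47 − 18 = 29, R_n = 156.6 kN/bolt. φR_n = 0.75 × (3×140.4 + 9×156.6) = 1373.0 kN.
Governing: min(848.7, 1373.0) = 848.7 kN → bolt shear.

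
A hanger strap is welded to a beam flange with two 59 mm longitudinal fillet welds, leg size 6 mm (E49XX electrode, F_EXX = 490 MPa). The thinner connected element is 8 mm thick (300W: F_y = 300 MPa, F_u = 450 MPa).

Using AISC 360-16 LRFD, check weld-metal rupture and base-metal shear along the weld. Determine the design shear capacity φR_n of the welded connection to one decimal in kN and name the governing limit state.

110.4 kN (weld metal governs)

Weld metal: throat = 0.707×6 = 4.242 mm, L = 2×59 = 118 mm. φR_n = 0.75 × 0.6 × 490 × 4.242 × 118 = 110.4 kN.
Base metal shear (8 mm plate): yield φR_n = 1.0×0.6×300×8×118 = 169.9 kN; rupture φR_n = 0.75×0.6×450×8×118 = 191.2 kN; take 169.9 kN (yield).
Governing: min(110.4, 169.9) = 110.4 kN → weld metal.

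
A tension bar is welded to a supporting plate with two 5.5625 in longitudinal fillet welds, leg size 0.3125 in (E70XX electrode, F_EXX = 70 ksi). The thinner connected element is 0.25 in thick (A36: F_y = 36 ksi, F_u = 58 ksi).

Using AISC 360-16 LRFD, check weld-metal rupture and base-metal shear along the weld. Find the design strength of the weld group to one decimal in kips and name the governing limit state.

Weld metal: throat = 0.707×0.3125 = 0.22094 in, L = 2×5.5625 = 11.125 in. φR_n = 0.75 × 0.6 × 70 × 0.22094 × 11.125 = 77.4 kips.
Base metal shear (0.25 in plate): yield φR_n = 1.0×0.6×36×0.25×11.125 = 60.1 kips; rupture φR_n = 0.75×0.6×58×0.25×11.125 = 72.6 kips; take 60.1 kips (yield).
Governing: min(77.4, 60.1) = 60.1 kips → base-metal shear.

60.1 kips (base-metal shear governs)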